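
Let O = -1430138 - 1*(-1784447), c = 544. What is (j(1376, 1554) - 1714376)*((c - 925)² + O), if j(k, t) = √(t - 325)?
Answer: -856279380720 + 499470*√1229 ≈ -8.5626e+11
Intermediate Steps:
O = 354309 (O = -1430138 + 1784447 = 354309)
j(k, t) = √(-325 + t)
(j(1376, 1554) - 1714376)*((c - 925)² + O) = (√(-325 + 1554) - 1714376)*((544 - 925)² + 354309) = (√1229 - 1714376)*((-381)² + 354309) = (-1714376 + √1229)*(145161 + 354309) = (-1714376 + √1229)*499470 = -856279380720 + 499470*√1229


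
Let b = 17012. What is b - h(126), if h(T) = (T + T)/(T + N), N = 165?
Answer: 1650080/97 ≈ 17011.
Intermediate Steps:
h(T) = 2*T/(165 + T) (h(T) = (T + T)/(T + 165) = (2*T)/(165 + T) = 2*T/(165 + T))
b - h(126) = 17012 - 2*126/(165 + 126) = 17012 - 2*126/291 = 17012 - 1*84/97 = 17012 - 84/97 = 1650080/97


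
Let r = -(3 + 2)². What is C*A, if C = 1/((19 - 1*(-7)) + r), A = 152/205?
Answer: 152/205 ≈ 0.74146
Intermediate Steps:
r = -25 (r = -1*5² = -1*25 = -25)
A = 152/205 (A = 152*(1/205) = 152/205 ≈ 0.74146)
C = 1 (C = 1/((19 - 1*(-7)) - 25) = 1/((19 + 7) - 25) = 1/(26 - 25) = 1/1 = 1)
C*A = 1*(152/205) = 152/205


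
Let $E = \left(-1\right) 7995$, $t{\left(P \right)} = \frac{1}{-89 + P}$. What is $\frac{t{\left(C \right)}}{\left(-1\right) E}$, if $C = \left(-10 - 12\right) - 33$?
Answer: $- \frac{1}{1151280} \approx -8.686 \cdot 10^{-7}$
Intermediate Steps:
$C = -55$ ($C = -22 - 33 = -55$)
$E = -7995$
$\frac{t{\left(C \right)}}{\left(-1\right) E} = \frac{1}{\left(-89 - 55\right) \left(\left(-1\right) \left(-7995\right)\right)} = \frac{1}{\left(-144\right) 7995} = \left(- \frac{1}{144}\right) \frac{1}{7995} = - \frac{1}{1151280}$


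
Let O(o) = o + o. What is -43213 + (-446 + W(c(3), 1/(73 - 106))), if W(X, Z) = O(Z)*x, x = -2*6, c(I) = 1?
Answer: -480241/11 ≈ -43658.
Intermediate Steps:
O(o) = 2*o
x = -12
W(X, Z) = -24*Z (W(X, Z) = (2*Z)*(-12) = -24*Z)
-43213 + (-446 + W(c(3), 1/(73 - 106))) = -43213 + (-446 - 24/(73 - 106)) = -43213 + (-446 - 24/(-33)) = -43213 + (-446 - 24*(-1/33)) = -43213 + (-446 + 8/11) = -43213 - 4898/11 = -480241/11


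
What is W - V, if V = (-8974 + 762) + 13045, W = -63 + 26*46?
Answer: -3700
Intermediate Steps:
W = 1133 (W = -63 + 1196 = 1133)
V = 4833 (V = -8212 + 13045 = 4833)
W - V = 1133 - 1*4833 = 1133 - 4833 = -3700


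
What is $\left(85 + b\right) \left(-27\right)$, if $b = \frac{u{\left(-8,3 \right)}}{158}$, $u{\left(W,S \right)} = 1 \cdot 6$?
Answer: $- \frac{181386}{79} \approx -2296.0$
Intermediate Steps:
$u{\left(W,S \right)} = 6$
$b = \frac{3}{79}$ ($b = \frac{6}{158} = 6 \cdot \frac{1}{158} = \frac{3}{79} \approx 0.037975$)
$\left(85 + b\right) \left(-27\right) = \left(85 + \frac{3}{79}\right) \left(-27\right) = \frac{6718}{79} \left(-27\right) = - \frac{181386}{79}$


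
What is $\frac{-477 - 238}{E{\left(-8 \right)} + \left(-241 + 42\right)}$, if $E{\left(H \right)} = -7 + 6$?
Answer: $\frac{143}{40} \approx 3.575$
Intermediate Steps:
$E{\left(H \right)} = -1$
$\frac{-477 - 238}{E{\left(-8 \right)} + \left(-241 + 42\right)} = \frac{-477 - 238}{-1 + \left(-241 + 42\right)} = - \frac{715}{-1 - 199} = - \frac{715}{-200} = \left(-715\right) \left(- \frac{1}{200}\right) = \frac{143}{40}$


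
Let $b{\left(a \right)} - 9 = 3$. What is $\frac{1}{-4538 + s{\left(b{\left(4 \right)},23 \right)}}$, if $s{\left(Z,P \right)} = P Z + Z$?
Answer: $- \frac{1}{4250} \approx -0.00023529$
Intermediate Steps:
$b{\left(a \right)} = 12$ ($b{\left(a \right)} = 9 + 3 = 12$)
$s{\left(Z,P \right)} = Z + P Z$
$\frac{1}{-4538 + s{\left(b{\left(4 \right)},23 \right)}} = \frac{1}{-4538 + 12 \left(1 + 23\right)} = \frac{1}{-4538 + 12 \cdot 24} = \frac{1}{-4538 + 288} = \frac{1}{-4250} = - \frac{1}{4250}$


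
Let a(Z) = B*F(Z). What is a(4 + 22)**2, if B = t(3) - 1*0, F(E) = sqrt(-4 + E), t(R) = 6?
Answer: 792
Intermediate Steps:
B = 6 (B = 6 - 1*0 = 6 + 0 = 6)
a(Z) = 6*sqrt(-4 + Z)
a(4 + 22)**2 = (6*sqrt(-4 + (4 + 22)))**2 = (6*sqrt(-4 + 26))**2 = (6*sqrt(22))**2 = 792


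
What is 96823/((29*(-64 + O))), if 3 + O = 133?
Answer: 96823/1914 ≈ 50.587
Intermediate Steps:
O = 130 (O = -3 + 133 = 130)
96823/((29*(-64 + O))) = 96823/((29*(-64 + 130))) = 96823/((29*66)) = 96823/1914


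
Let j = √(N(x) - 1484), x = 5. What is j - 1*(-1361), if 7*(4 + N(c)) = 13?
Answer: 1361 + I*√72821/7 ≈ 1361.0 + 38.551*I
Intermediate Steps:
N(c) = -15/7 (N(c) = -4 + (⅐)*13 = -4 + 13/7 = -15/7)
j = I*√72821/7 (j = √(-15/7 - 1484) = √(-10403/7) = I*√72821/7 ≈ 38.551*I)
j - 1*(-1361) = I*√72821/7 - 1*(-1361) = I*√72821/7 + 1361 = 1361 + I*√72821/7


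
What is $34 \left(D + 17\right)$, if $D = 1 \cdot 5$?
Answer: $748$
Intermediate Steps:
$D = 5$
$34 \left(D + 17\right) = 34 \left(5 + 17\right) = 34 \cdot 22 = 748$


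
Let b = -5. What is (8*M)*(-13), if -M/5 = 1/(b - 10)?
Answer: -104/3 ≈ -34.667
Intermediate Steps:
M = ⅓ (M = -5/(-5 - 10) = -5/(-15) = -5*(-1/15) = ⅓ ≈ 0.33333)
(8*M)*(-13) = (8*(⅓))*(-13) = (8/3)*(-13) = -104/3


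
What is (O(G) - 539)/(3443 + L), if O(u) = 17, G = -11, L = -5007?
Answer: 261/782 ≈ 0.33376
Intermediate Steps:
(O(G) - 539)/(3443 + L) = (17 - 539)/(3443 - 5007) = -522/(-1564) = -522*(-1/1564) = 261/782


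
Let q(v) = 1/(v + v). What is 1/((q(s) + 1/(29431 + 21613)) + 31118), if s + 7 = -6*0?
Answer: 51044/1588383547 ≈ 3.2136e-5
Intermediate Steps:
s = -7 (s = -7 - 6*0 = -7 + 0 = -7)
q(v) = 1/(2*v)
1/((q(s) + 1/(29431 + 21613)) + 31118) = 1/(((½)/(-7) + 1/(29431 + 21613)) + 31118) = 1/(((½)*(-⅐) + 1/51044) + 31118) = 1/((-1/14 + 1/51044) + 31118) = 1/(-3645/51044 + 31118) = 1/(1588383547/51044) = 51044/1588383547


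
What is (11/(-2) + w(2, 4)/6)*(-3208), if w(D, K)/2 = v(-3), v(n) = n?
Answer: 20852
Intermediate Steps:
w(D, K) = -6 (w(D, K) = 2*(-3) = -6)
(11/(-2) + w(2, 4)/6)*(-3208) = (11/(-2) - 6/6)*(-3208) = (11*(-½) - 6*⅙)*(-3208) = (-11/2 - 1)*(-3208) = -13/2*(-3208) = 20852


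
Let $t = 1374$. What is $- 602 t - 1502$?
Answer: $-828650$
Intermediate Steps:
$- 602 t - 1502 = \left(-602\right) 1374 - 1502 = -827148 - 1502 = -828650$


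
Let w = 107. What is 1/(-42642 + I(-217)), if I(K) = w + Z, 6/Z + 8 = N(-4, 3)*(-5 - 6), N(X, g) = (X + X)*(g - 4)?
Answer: -16/680561 ≈ -2.3510e-5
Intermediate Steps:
N(X, g) = 2*X*(-4 + g) (N(X, g) = (2*X)*(-4 + g) = 2*X*(-4 + g))
Z = -1/16 (Z = 6/(-8 + (2*(-4)*(-4 + 3))*(-5 - 6)) = 6/(-8 + (2*(-4)*(-1))*(-11)) = 6/(-8 + 8*(-11)) = 6/(-8 - 88) = 6/(-96) = 6*(-1/96) = -1/16 ≈ -0.062500)
I(K) = 1711/16 (I(K) = 107 - 1/16 = 1711/16)
1/(-42642 + I(-217)) = 1/(-42642 + 1711/16) = 1/(-680561/16) = -16/680561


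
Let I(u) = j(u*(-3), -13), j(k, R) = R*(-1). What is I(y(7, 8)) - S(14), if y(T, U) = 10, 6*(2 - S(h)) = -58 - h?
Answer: -1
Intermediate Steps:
j(k, R) = -R
S(h) = 35/3 + h/6 (S(h) = 2 - (-58 - h)/6 = 2 + (29/3 + h/6) = 35/3 + h/6)
I(u) = 13 (I(u) = -1*(-13) = 13)
I(y(7, 8)) - S(14) = 13 - (35/3 + (⅙)*14) = 13 - (35/3 + 7/3) = 13 - 1*14 = 13 - 14 = -1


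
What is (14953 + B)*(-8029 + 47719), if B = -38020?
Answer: -915529230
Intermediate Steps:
(14953 + B)*(-8029 + 47719) = (14953 - 38020)*(-8029 + 47719) = -23067*39690 = -915529230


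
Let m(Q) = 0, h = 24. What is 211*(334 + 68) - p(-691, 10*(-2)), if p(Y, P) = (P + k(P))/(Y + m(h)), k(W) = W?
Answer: 58611962/691 ≈ 84822.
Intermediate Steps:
p(Y, P) = 2*P/Y (p(Y, P) = (P + P)/(Y + 0) = (2*P)/Y = 2*P/Y)
211*(334 + 68) - p(-691, 10*(-2)) = 211*(334 + 68) - 2*10*(-2)/(-691) = 211*402 - 2*(-20)*(-1)/691 = 84822 - 1*40/691 = 84822 - 40/691 = 58611962/691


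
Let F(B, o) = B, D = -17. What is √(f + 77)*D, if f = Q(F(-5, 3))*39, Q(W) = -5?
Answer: -17*I*√118 ≈ -184.67*I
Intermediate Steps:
f = -195 (f = -5*39 = -195)
√(f + 77)*D = √(-195 + 77)*(-17) = √(-118)*(-17) = (I*√118)*(-17) = -17*I*√118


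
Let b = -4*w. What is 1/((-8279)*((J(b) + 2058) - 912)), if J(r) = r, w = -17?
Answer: -1/10050706 ≈ -9.9496e-8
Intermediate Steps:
b = 68 (b = -4*(-17) = 68)
1/((-8279)*((J(b) + 2058) - 912)) = 1/((-8279)*((68 + 2058) - 912)) = -1/(8279*(2126 - 912)) = -1/8279/1214 = -1/8279*1/1214 = -1/10050706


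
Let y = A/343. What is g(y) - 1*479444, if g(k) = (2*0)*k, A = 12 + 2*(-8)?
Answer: -479444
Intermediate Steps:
A = -4 (A = 12 - 16 = -4)
y = -4/343 ≈ -0.011662
g(k) = 0 (g(k) = 0*k = 0)
g(y) - 1*479444 = 0 - 1*479444 = 0 - 479444 = -479444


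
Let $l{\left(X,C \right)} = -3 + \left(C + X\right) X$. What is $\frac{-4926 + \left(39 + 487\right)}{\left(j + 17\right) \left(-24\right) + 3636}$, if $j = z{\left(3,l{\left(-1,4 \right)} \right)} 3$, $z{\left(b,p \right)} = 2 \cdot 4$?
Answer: $- \frac{1100}{663} \approx -1.6591$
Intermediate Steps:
$l{\left(X,C \right)} = -3 + X \left(C + X\right)$
$z{\left(b,p \right)} = 8$
$j = 24$ ($j = 8 \cdot 3 = 24$)
$\frac{-4926 + \left(39 + 487\right)}{\left(j + 17\right) \left(-24\right) + 3636} = \frac{-4926 + \left(39 + 487\right)}{\left(24 + 17\right) \left(-24\right) + 3636} = \frac{-4926 + 526}{41 \left(-24\right) + 3636} = - \frac{4400}{-984 + 3636} = - \frac{4400}{2652} = \left(-4400\right) \frac{1}{2652} = - \frac{1100}{663}$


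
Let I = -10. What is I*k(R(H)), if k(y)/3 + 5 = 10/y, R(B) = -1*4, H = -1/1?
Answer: 225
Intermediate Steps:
H = -1 (H = -1*1 = -1)
R(B) = -4
k(y) = -15 + 30/y (k(y) = -15 + 3*(10/y) = -15 + 30/y)
I*k(R(H)) = -10*(-15 + 30/(-4)) = -10*(-15 + 30*(-¼)) = -10*(-15 - 15/2) = -10*(-45/2) = 225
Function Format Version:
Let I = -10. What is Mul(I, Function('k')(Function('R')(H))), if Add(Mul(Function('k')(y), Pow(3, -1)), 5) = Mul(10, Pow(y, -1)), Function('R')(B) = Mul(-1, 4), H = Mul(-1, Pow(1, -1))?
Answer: 225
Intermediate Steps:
H = -1 (H = Mul(-1, 1) = -1)
Function('R')(B) = -4
Function('k')(y) = Add(-15, Mul(30, Pow(y, -1))) (Function('k')(y) = Add(-15, Mul(3, Mul(10, Pow(y, -1)))) = Add(-15, Mul(30, Pow(y, -1))))
Mul(I, Function('k')(Function('R')(H))) = Mul(-10, Add(-15, Mul(30, Pow(-4, -1)))) = Mul(-10, Add(-15, Mul(30, Rational(-1, 4)))) = Mul(-10, Add(-15, Rational(-15, 2))) = Mul(-10, Rational(-45, 2)) = 225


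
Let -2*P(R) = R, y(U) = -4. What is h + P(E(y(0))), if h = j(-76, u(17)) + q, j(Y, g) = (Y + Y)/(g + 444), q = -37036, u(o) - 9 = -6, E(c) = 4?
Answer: -16556138/447 ≈ -37038.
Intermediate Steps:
u(o) = 3 (u(o) = 9 - 6 = 3)
P(R) = -R/2
j(Y, g) = 2*Y/(444 + g) (j(Y, g) = (2*Y)/(444 + g) = 2*Y/(444 + g))
h = -16555244/447 (h = 2*(-76)/(444 + 3) - 37036 = 2*(-76)/447 - 37036 = 2*(-76)*(1/447) - 37036 = -152/447 - 37036 = -16555244/447 ≈ -37036.)
h + P(E(y(0))) = -16555244/447 - 1/2*4 = -16555244/447 - 2 = -16556138/447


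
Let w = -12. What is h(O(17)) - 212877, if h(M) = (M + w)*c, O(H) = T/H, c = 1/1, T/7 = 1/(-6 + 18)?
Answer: -43429349/204 ≈ -2.1289e+5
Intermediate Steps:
T = 7/12 (T = 7/(-6 + 18) = 7/12 ≈ 0.58333)
c = 1
O(H) = 7/(12*H)
h(M) = -12 + M (h(M) = (M - 12)*1 = (-12 + M)*1 = -12 + M)
h(O(17)) - 212877 = (-12 + (7/12)/17) - 212877 = (-12 + (7/12)*(1/17)) - 212877 = (-12 + 7/204) - 212877 = -2441/204 - 212877 = -43429349/204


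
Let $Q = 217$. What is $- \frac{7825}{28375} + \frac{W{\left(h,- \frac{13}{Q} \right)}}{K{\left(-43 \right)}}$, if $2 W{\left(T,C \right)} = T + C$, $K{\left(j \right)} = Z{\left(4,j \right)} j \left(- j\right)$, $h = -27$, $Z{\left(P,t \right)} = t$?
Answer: $- \frac{5403527307}{19582176565} \approx -0.27594$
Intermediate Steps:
$K{\left(j \right)} = - j^{3}$ ($K{\left(j \right)} = j j \left(- j\right) = j^{2} \left(- j\right) = - j^{3}$)
$W{\left(T,C \right)} = \frac{C}{2} + \frac{T}{2}$ ($W{\left(T,C \right)} = \frac{T + C}{2} = \frac{C + T}{2} = \frac{C}{2} + \frac{T}{2}$)
$- \frac{7825}{28375} + \frac{W{\left(h,- \frac{13}{Q} \right)}}{K{\left(-43 \right)}} = - \frac{7825}{28375} + \frac{\frac{\left(-13\right) \frac{1}{217}}{2} + \frac{1}{2} \left(-27\right)}{\left(-1\right) \left(-43\right)^{3}} = \left(-7825\right) \frac{1}{28375} + \frac{\frac{\left(-13\right) \frac{1}{217}}{2} - \frac{27}{2}}{\left(-1\right) \left(-79507\right)} = - \frac{313}{1135} + \frac{\frac{1}{2} \left(- \frac{13}{217}\right) - \frac{27}{2}}{79507} = - \frac{313}{1135} + \left(- \frac{13}{434} - \frac{27}{2}\right) \frac{1}{79507} = - \frac{313}{1135} - \frac{2936}{17253019} = - \frac{5403527307}{19582176565}$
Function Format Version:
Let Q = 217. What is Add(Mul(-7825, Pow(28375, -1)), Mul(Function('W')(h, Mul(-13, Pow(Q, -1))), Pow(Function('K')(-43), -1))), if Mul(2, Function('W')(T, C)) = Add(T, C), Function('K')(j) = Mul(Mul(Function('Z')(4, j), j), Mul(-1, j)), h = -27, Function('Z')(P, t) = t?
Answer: Rational(-5403527307, 19582176565) ≈ -0.27594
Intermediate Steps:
Function('K')(j) = Mul(-1, Pow(j, 3)) (Function('K')(j) = Mul(Mul(j, j), Mul(-1, j)) = Mul(Pow(j, 2), Mul(-1, j)) = Mul(-1, Pow(j, 3)))
Function('W')(T, C) = Add(Mul(Rational(1, 2), C), Mul(Rational(1, 2), T)) (Function('W')(T, C) = Mul(Rational(1, 2), Add(T, C)) = Mul(Rational(1, 2), Add(C, T)) = Add(Mul(Rational(1, 2), C), Mul(Rational(1, 2), T)))
Add(Mul(-7825, Pow(28375, -1)), Mul(Function('W')(h, Mul(-13, Pow(Q, -1))), Pow(Function('K')(-43), -1))) = Add(Mul(-7825, Pow(28375, -1)), Mul(Add(Mul(Rational(1, 2), Mul(-13, Pow(217, -1))), Mul(Rational(1, 2), -27)), Pow(Mul(-1, Pow(-43, 3)), -1))) = Add(Mul(-7825, Rational(1, 28375)), Mul(Add(Mul(Rational(1, 2), Mul(-13, Rational(1, 217))), Rational(-27, 2)), Pow(Mul(-1, -79507), -1))) = Add(Rational(-313, 1135), Mul(Add(Mul(Rational(1, 2), Rational(-13, 217)), Rational(-27, 2)), Pow(79507, -1))) = Add(Rational(-313, 1135), Mul(Add(Rational(-13, 434), Rational(-27, 2)), Rational(1, 79507))) = Add(Rational(-313, 1135), Mul(Rational(-2936, 217), Rational(1, 79507))) = Add(Rational(-313, 1135), Rational(-2936, 17253019)) = Rational(-5403527307, 19582176565)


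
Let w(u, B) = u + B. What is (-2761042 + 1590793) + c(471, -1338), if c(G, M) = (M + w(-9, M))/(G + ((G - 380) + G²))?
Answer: -260266891032/222403 ≈ -1.1702e+6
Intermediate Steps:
w(u, B) = B + u
c(G, M) = (-9 + 2*M)/(-380 + G² + 2*G) (c(G, M) = (M + (M - 9))/(G + ((G - 380) + G²)) = (M + (-9 + M))/(G + ((-380 + G) + G²)) = (-9 + 2*M)/(G + (-380 + G + G²)) = (-9 + 2*M)/(-380 + G² + 2*G))
(-2761042 + 1590793) + c(471, -1338) = (-2761042 + 1590793) + (-9 + 2*(-1338))/(-380 + 471² + 2*471) = -1170249 + (-9 - 2676)/(-380 + 221841 + 942) = -1170249 - 2685/222403 = -260266891032/222403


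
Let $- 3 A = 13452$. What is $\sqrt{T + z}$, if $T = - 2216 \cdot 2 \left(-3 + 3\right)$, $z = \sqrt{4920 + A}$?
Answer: $\sqrt{2} \sqrt[4]{109} \approx 4.5695$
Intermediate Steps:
$A = -4484$ ($A = \left(- \frac{1}{3}\right) 13452 = -4484$)
$z = 2 \sqrt{109}$ ($z = \sqrt{4920 - 4484} = \sqrt{436} = 2 \sqrt{109} \approx 20.881$)
$T = 0$ ($T = - 2216 \cdot 2 \cdot 0 = \left(-2216\right) 0 = 0$)
$\sqrt{T + z} = \sqrt{0 + 2 \sqrt{109}} = \sqrt{2 \sqrt{109}} = \sqrt{2} \sqrt[4]{109}$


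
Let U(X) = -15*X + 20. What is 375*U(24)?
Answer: -127500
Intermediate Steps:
U(X) = 20 - 15*X
375*U(24) = 375*(20 - 15*24) = 375*(20 - 360) = 375*(-340) = -127500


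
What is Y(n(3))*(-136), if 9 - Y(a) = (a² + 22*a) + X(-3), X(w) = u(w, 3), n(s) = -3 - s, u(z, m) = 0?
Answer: -14280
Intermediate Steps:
X(w) = 0
Y(a) = 9 - a² - 22*a (Y(a) = 9 - ((a² + 22*a) + 0) = 9 - (a² + 22*a) = 9 + (-a² - 22*a) = 9 - a² - 22*a)
Y(n(3))*(-136) = (9 - (-3 - 1*3)² - 22*(-3 - 1*3))*(-136) = (9 - (-3 - 3)² - 22*(-3 - 3))*(-136) = (9 - 1*(-6)² - 22*(-6))*(-136) = (9 - 1*36 + 132)*(-136) = (9 - 36 + 132)*(-136) = 105*(-136) = -14280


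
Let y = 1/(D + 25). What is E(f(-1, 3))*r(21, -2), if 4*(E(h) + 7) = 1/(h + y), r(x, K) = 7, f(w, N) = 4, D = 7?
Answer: -6265/129 ≈ -48.566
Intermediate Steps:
y = 1/32 (y = 1/(7 + 25) = 1/32 ≈ 0.031250)
E(h) = -7 + 1/(4*(1/32 + h)) (E(h) = -7 + 1/(4*(h + 1/32)) = -7 + 1/(4*(1/32 + h)))
E(f(-1, 3))*r(21, -2) = ((1 - 224*4)/(1 + 32*4))*7 = ((1 - 896)/(1 + 128))*7 = (-895/129)*7 = ((1/129)*(-895))*7 = -895/129*7 = -6265/129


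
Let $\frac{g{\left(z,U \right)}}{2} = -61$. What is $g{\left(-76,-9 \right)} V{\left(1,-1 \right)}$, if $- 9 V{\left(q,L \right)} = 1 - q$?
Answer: $0$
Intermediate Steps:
$g{\left(z,U \right)} = -122$ ($g{\left(z,U \right)} = 2 \left(-61\right) = -122$)
$V{\left(q,L \right)} = - \frac{1}{9} + \frac{q}{9}$ ($V{\left(q,L \right)} = - \frac{1 - q}{9} = - \frac{1}{9} + \frac{q}{9}$)
$g{\left(-76,-9 \right)} V{\left(1,-1 \right)} = - 122 \left(- \frac{1}{9} + \frac{1}{9} \cdot 1\right) = - 122 \left(- \frac{1}{9} + \frac{1}{9}\right) = \left(-122\right) 0 = 0$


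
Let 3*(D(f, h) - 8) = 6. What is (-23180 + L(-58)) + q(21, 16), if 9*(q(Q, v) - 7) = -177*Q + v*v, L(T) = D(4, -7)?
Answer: -211928/9 ≈ -23548.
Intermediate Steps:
D(f, h) = 10 (D(f, h) = 8 + (1/3)*6 = 8 + 2 = 10)
L(T) = 10
q(Q, v) = 7 - 59*Q/3 + v**2/9 (q(Q, v) = 7 + (-177*Q + v*v)/9 = 7 + (-177*Q + v**2)/9 = 7 + (v**2 - 177*Q)/9 = 7 + (-59*Q/3 + v**2/9) = 7 - 59*Q/3 + v**2/9)
(-23180 + L(-58)) + q(21, 16) = (-23180 + 10) + (7 - 59/3*21 + (1/9)*16**2) = -23170 + (7 - 413 + (1/9)*256) = -23170 + (7 - 413 + 256/9) = -23170 - 3398/9 = -211928/9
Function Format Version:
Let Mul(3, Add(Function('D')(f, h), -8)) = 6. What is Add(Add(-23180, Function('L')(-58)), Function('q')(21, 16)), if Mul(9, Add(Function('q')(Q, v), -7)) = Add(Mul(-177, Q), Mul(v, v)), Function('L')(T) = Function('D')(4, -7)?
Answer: Rational(-211928, 9) ≈ -23548.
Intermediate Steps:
Function('D')(f, h) = 10 (Function('D')(f, h) = Add(8, Mul(Rational(1, 3), 6)) = Add(8, 2) = 10)
Function('L')(T) = 10
Function('q')(Q, v) = Add(7, Mul(Rational(-59, 3), Q), Mul(Rational(1, 9), Pow(v, 2))) (Function('q')(Q, v) = Add(7, Mul(Rational(1, 9), Add(Mul(-177, Q), Mul(v, v)))) = Add(7, Mul(Rational(1, 9), Add(Mul(-177, Q), Pow(v, 2)))) = Add(7, Mul(Rational(1, 9), Add(Pow(v, 2), Mul(-177, Q)))) = Add(7, Add(Mul(Rational(-59, 3), Q), Mul(Rational(1, 9), Pow(v, 2)))) = Add(7, Mul(Rational(-59, 3), Q), Mul(Rational(1, 9), Pow(v, 2))))
Add(Add(-23180, Function('L')(-58)), Function('q')(21, 16)) = Add(Add(-23180, 10), Add(7, Mul(Rational(-59, 3), 21), Mul(Rational(1, 9), Pow(16, 2)))) = Add(-23170, Add(7, -413, Mul(Rational(1, 9), 256))) = Add(-23170, Add(7, -413, Rational(256, 9))) = Add(-23170, Rational(-3398, 9)) = Rational(-211928, 9)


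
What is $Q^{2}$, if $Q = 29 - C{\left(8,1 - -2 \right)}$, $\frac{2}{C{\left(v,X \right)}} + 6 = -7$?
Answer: $\frac{143641}{169} \approx 849.95$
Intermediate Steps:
$C{\left(v,X \right)} = - \frac{2}{13}$ ($C{\left(v,X \right)} = \frac{2}{-6 - 7} = \frac{2}{-13} = 2 \left(- \frac{1}{13}\right) = - \frac{2}{13}$)
$Q = \frac{379}{13}$ ($Q = 29 - - \frac{2}{13} = 29 + \frac{2}{13} = \frac{379}{13} \approx 29.154$)
$Q^{2} = \left(\frac{379}{13}\right)^{2} = \frac{143641}{169}$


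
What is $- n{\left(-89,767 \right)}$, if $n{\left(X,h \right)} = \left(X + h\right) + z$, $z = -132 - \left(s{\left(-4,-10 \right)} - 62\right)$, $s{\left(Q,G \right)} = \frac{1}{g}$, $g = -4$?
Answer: $- \frac{2433}{4} \approx -608.25$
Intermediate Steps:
$s{\left(Q,G \right)} = - \frac{1}{4}$ ($s{\left(Q,G \right)} = \frac{1}{-4} = - \frac{1}{4}$)
$z = - \frac{279}{4}$ ($z = -132 - \left(- \frac{1}{4} - 62\right) = -132 - - \frac{249}{4} = -132 + \frac{249}{4} = - \frac{279}{4} \approx -69.75$)
$n{\left(X,h \right)} = - \frac{279}{4} + X + h$ ($n{\left(X,h \right)} = \left(X + h\right) - \frac{279}{4} = - \frac{279}{4} + X + h$)
$- n{\left(-89,767 \right)} = - (- \frac{279}{4} - 89 + 767) = \left(-1\right) \frac{2433}{4} = - \frac{2433}{4}$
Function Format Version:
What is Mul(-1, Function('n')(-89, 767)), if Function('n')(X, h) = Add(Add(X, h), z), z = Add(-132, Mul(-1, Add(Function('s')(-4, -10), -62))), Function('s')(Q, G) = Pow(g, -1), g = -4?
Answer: Rational(-2433, 4) ≈ -608.25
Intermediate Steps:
Function('s')(Q, G) = Rational(-1, 4) (Function('s')(Q, G) = Pow(-4, -1) = Rational(-1, 4))
z = Rational(-279, 4) (z = Add(-132, Mul(-1, Add(Rational(-1, 4), -62))) = Add(-132, Mul(-1, Rational(-249, 4))) = Add(-132, Rational(249, 4)) = Rational(-279, 4) ≈ -69.750)
Function('n')(X, h) = Add(Rational(-279, 4), X, h) (Function('n')(X, h) = Add(Add(X, h), Rational(-279, 4)) = Add(Rational(-279, 4), X, h))
Mul(-1, Function('n')(-89, 767)) = Mul(-1, Add(Rational(-279, 4), -89, 767)) = Mul(-1, Rational(2433, 4)) = Rational(-2433, 4)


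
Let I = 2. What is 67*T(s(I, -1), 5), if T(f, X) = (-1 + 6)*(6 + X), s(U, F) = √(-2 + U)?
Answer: 3685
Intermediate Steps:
T(f, X) = 30 + 5*X (T(f, X) = 5*(6 + X) = 30 + 5*X)
67*T(s(I, -1), 5) = 67*(30 + 5*5) = 67*(30 + 25) = 67*55 = 3685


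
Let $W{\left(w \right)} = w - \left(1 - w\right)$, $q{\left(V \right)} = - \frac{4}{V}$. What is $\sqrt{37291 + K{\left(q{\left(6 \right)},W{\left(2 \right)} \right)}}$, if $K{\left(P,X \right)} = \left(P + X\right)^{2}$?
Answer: $\frac{2 \sqrt{83917}}{3} \approx 193.12$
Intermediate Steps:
$W{\left(w \right)} = -1 + 2 w$ ($W{\left(w \right)} = w + \left(-1 + w\right) = -1 + 2 w$)
$\sqrt{37291 + K{\left(q{\left(6 \right)},W{\left(2 \right)} \right)}} = \sqrt{37291 + \left(- \frac{4}{6} + \left(-1 + 2 \cdot 2\right)\right)^{2}} = \sqrt{37291 + \left(\left(-4\right) \frac{1}{6} + \left(-1 + 4\right)\right)^{2}} = \sqrt{37291 + \left(- \frac{2}{3} + 3\right)^{2}} = \sqrt{37291 + \left(\frac{7}{3}\right)^{2}} = \sqrt{37291 + \frac{49}{9}} = \sqrt{\frac{335668}{9}} = \frac{2 \sqrt{83917}}{3}$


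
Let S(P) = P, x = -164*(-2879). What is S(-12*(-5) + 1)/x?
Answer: 61/472156 ≈ 0.00012919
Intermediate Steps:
x = 472156
S(-12*(-5) + 1)/x = (-12*(-5) + 1)/472156 = (60 + 1)*(1/472156) = 61*(1/472156) = 61/472156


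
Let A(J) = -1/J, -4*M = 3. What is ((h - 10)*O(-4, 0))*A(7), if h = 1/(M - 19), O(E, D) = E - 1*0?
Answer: -3176/553 ≈ -5.7432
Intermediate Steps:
O(E, D) = E (O(E, D) = E + 0 = E)
M = -3/4 (M = -1/4*3 = -3/4 ≈ -0.75000)
h = -4/79 (h = 1/(-3/4 - 19) = 1/(-79/4) = -4/79 ≈ -0.050633)
((h - 10)*O(-4, 0))*A(7) = ((-4/79 - 10)*(-4))*(-1/7) = (-794/79*(-4))*(-1*1/7) = (3176/79)*(-1/7) = -3176/553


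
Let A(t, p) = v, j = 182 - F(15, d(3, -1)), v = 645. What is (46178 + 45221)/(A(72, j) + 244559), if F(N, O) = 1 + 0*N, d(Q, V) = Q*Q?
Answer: 91399/245204 ≈ 0.37275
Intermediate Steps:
d(Q, V) = Q²
F(N, O) = 1 (F(N, O) = 1 + 0 = 1)
j = 181 (j = 182 - 1*1 = 182 - 1 = 181)
A(t, p) = 645
(46178 + 45221)/(A(72, j) + 244559) = (46178 + 45221)/(645 + 244559) = 91399/245204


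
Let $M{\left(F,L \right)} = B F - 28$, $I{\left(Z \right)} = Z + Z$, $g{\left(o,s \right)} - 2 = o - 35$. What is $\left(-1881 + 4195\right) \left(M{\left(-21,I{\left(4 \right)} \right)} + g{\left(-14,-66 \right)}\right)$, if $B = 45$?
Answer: $-2360280$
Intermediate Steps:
$g{\left(o,s \right)} = -33 + o$ ($g{\left(o,s \right)} = 2 + \left(o - 35\right) = 2 + \left(-35 + o\right) = -33 + o$)
$I{\left(Z \right)} = 2 Z$
$M{\left(F,L \right)} = -28 + 45 F$ ($M{\left(F,L \right)} = 45 F - 28 = -28 + 45 F$)
$\left(-1881 + 4195\right) \left(M{\left(-21,I{\left(4 \right)} \right)} + g{\left(-14,-66 \right)}\right) = \left(-1881 + 4195\right) \left(\left(-28 + 45 \left(-21\right)\right) - 47\right) = 2314 \left(\left(-28 - 945\right) - 47\right) = 2314 \left(-973 - 47\right) = 2314 \left(-1020\right) = -2360280$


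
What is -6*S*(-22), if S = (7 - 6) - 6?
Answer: -660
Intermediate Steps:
S = -5 (S = 1 - 6 = -5)
-6*S*(-22) = -6*(-5)*(-22) = 30*(-22) = -660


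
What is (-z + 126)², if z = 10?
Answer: 13456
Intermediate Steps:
(-z + 126)² = (-1*10 + 126)² = (-10 + 126)² = 116² = 13456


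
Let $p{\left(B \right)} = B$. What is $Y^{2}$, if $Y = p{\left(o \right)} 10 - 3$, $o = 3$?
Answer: $729$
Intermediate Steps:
$Y = 27$ ($Y = 3 \cdot 10 - 3 = 30 - 3 = 27$)
$Y^{2} = 27^{2} = 729$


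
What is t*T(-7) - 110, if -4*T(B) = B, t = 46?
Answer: -59/2 ≈ -29.500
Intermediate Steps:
T(B) = -B/4
t*T(-7) - 110 = 46*(-¼*(-7)) - 110 = 46*(7/4) - 110 = 161/2 - 110 = -59/2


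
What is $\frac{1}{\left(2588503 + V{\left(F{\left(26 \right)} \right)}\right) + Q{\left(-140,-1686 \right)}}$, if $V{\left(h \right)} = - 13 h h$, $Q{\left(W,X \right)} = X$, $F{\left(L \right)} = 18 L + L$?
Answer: $- \frac{1}{585651} \approx -1.7075 \cdot 10^{-6}$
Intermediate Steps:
$F{\left(L \right)} = 19 L$
$V{\left(h \right)} = - 13 h^{2}$
$\frac{1}{\left(2588503 + V{\left(F{\left(26 \right)} \right)}\right) + Q{\left(-140,-1686 \right)}} = \frac{1}{\left(2588503 - 13 \left(19 \cdot 26\right)^{2}\right) - 1686} = \frac{1}{\left(2588503 - 13 \cdot 494^{2}\right) - 1686} = \frac{1}{\left(2588503 - 3172468\right) - 1686} = \frac{1}{-583965 - 1686} = \frac{1}{-585651} = - \frac{1}{585651}$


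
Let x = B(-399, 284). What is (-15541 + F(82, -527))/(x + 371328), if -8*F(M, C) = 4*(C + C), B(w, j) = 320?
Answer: -7507/185824 ≈ -0.040398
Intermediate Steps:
x = 320
F(M, C) = -C (F(M, C) = -(C + C)/2 = -2*C/2 = -C)
(-15541 + F(82, -527))/(x + 371328) = (-15541 - 1*(-527))/(320 + 371328) = (-15541 + 527)/371648 = -15014*1/371648 = -7507/185824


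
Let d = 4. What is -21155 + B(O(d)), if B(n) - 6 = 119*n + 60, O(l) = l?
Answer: -20613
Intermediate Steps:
B(n) = 66 + 119*n (B(n) = 6 + (119*n + 60) = 6 + (60 + 119*n) = 66 + 119*n)
-21155 + B(O(d)) = -21155 + (66 + 119*4) = -21155 + (66 + 476) = -21155 + 542 = -20613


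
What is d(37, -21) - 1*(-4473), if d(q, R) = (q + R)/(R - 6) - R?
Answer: 121322/27 ≈ 4493.4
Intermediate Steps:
d(q, R) = -R + (R + q)/(-6 + R) (d(q, R) = (R + q)/(-6 + R) - R = -R + (R + q)/(-6 + R))
d(37, -21) - 1*(-4473) = (37 - 1*(-21)² + 7*(-21))/(-6 - 21) - 1*(-4473) = (37 - 1*441 - 147)/(-27) + 4473 = -(37 - 441 - 147)/27 + 4473 = -1/27*(-551) + 4473 = 551/27 + 4473 = 121322/27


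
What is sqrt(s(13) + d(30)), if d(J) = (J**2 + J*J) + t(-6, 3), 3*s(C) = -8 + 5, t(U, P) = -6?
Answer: sqrt(1793) ≈ 42.344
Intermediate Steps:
s(C) = -1 (s(C) = (-8 + 5)/3 = (1/3)*(-3) = -1)
d(J) = -6 + 2*J**2 (d(J) = (J**2 + J*J) - 6 = (J**2 + J**2) - 6 = 2*J**2 - 6 = -6 + 2*J**2)
sqrt(s(13) + d(30)) = sqrt(-1 + (-6 + 2*30**2)) = sqrt(-1 + (-6 + 2*900)) = sqrt(-1 + (-6 + 1800)) = sqrt(-1 + 1794) = sqrt(1793)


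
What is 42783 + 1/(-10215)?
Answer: 437028344/10215 ≈ 42783.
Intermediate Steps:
42783 + 1/(-10215) = 42783 - 1/10215 = 437028344/10215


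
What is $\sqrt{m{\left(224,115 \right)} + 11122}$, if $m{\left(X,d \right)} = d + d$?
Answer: $2 \sqrt{2838} \approx 106.55$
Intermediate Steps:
$m{\left(X,d \right)} = 2 d$
$\sqrt{m{\left(224,115 \right)} + 11122} = \sqrt{2 \cdot 115 + 11122} = \sqrt{230 + 11122} = \sqrt{11352} = 2 \sqrt{2838}$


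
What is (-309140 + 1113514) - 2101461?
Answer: -1297087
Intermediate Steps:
(-309140 + 1113514) - 2101461 = 804374 - 2101461 = -1297087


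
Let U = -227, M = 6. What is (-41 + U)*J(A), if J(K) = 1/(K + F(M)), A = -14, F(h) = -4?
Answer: 134/9 ≈ 14.889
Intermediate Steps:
J(K) = 1/(-4 + K) (J(K) = 1/(K - 4) = 1/(-4 + K))
(-41 + U)*J(A) = (-41 - 227)/(-4 - 14) = -268/(-18) = -268*(-1/18) = 134/9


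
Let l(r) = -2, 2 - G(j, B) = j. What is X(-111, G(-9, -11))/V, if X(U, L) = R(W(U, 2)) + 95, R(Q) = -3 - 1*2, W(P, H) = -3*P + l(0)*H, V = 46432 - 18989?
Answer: 90/27443 ≈ 0.0032795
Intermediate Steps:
G(j, B) = 2 - j
V = 27443
W(P, H) = -3*P - 2*H
R(Q) = -5 (R(Q) = -3 - 2 = -5)
X(U, L) = 90 (X(U, L) = -5 + 95 = 90)
X(-111, G(-9, -11))/V = 90/27443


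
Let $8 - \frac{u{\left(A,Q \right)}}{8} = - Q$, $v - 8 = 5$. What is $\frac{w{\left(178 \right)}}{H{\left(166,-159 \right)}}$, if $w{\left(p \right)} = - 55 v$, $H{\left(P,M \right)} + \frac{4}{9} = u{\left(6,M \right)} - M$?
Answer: $\frac{1287}{1889} \approx 0.68131$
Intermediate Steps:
$v = 13$ ($v = 8 + 5 = 13$)
$u{\left(A,Q \right)} = 64 + 8 Q$ ($u{\left(A,Q \right)} = 64 - 8 \left(- Q\right) = 64 + 8 Q$)
$H{\left(P,M \right)} = \frac{572}{9} + 7 M$ ($H{\left(P,M \right)} = - \frac{4}{9} + \left(\left(64 + 8 M\right) - M\right) = - \frac{4}{9} + \left(64 + 7 M\right) = \frac{572}{9} + 7 M$)
$w{\left(p \right)} = -715$ ($w{\left(p \right)} = \left(-55\right) 13 = -715$)
$\frac{w{\left(178 \right)}}{H{\left(166,-159 \right)}} = - \frac{715}{\frac{572}{9} + 7 \left(-159\right)} = - \frac{715}{\frac{572}{9} - 1113} = - \frac{715}{- \frac{9445}{9}} = \left(-715\right) \left(- \frac{9}{9445}\right) = \frac{1287}{1889}$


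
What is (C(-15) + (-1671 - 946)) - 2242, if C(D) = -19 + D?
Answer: -4893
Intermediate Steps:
(C(-15) + (-1671 - 946)) - 2242 = ((-19 - 15) + (-1671 - 946)) - 2242 = (-34 - 2617) - 2242 = -2651 - 2242 = -4893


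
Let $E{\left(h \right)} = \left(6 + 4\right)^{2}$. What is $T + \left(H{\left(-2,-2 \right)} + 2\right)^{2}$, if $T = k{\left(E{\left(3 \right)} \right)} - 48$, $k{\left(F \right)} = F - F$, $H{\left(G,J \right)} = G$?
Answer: $-48$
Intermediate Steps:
$E{\left(h \right)} = 100$ ($E{\left(h \right)} = 10^{2} = 100$)
$k{\left(F \right)} = 0$
$T = -48$ ($T = 0 - 48 = -48$)
$T + \left(H{\left(-2,-2 \right)} + 2\right)^{2} = -48 + \left(-2 + 2\right)^{2} = -48 + 0^{2} = -48 + 0 = -48$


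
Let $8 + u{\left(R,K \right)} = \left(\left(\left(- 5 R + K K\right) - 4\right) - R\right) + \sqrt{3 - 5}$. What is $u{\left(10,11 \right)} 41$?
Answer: $2009 + 41 i \sqrt{2} \approx 2009.0 + 57.983 i$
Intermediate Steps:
$u{\left(R,K \right)} = -12 + K^{2} - 6 R + i \sqrt{2}$ ($u{\left(R,K \right)} = -8 - \left(4 - \sqrt{3 - 5} + 6 R - K K\right) = -8 - \left(4 - K^{2} + 6 R - i \sqrt{2}\right) = -8 + \left(-4 + K^{2} - 6 R + i \sqrt{2}\right) = -12 + K^{2} - 6 R + i \sqrt{2}$)
$u{\left(10,11 \right)} 41 = \left(-12 + 11^{2} - 60 + i \sqrt{2}\right) 41 = \left(-12 + 121 - 60 + i \sqrt{2}\right) 41 = \left(49 + i \sqrt{2}\right) 41 = 2009 + 41 i \sqrt{2}$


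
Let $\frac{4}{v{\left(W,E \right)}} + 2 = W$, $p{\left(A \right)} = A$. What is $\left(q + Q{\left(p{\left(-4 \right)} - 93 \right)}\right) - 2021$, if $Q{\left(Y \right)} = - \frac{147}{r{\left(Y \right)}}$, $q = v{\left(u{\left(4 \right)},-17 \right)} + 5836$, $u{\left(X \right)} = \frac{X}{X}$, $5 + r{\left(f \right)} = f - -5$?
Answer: $\frac{369814}{97} \approx 3812.5$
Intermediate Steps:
$r{\left(f \right)} = f$ ($r{\left(f \right)} = -5 + \left(f - -5\right) = -5 + \left(f + 5\right) = -5 + \left(5 + f\right) = f$)
$u{\left(X \right)} = 1$
$v{\left(W,E \right)} = \frac{4}{-2 + W}$
$q = 5832$ ($q = \frac{4}{-2 + 1} + 5836 = \frac{4}{-1} + 5836 = 4 \left(-1\right) + 5836 = -4 + 5836 = 5832$)
$Q{\left(Y \right)} = - \frac{147}{Y}$
$\left(q + Q{\left(p{\left(-4 \right)} - 93 \right)}\right) - 2021 = \left(5832 - \frac{147}{-4 - 93}\right) - 2021 = \left(5832 - \frac{147}{-97}\right) - 2021 = \left(5832 - - \frac{147}{97}\right) - 2021 = \left(5832 + \frac{147}{97}\right) - 2021 = \frac{565851}{97} - 2021 = \frac{369814}{97}$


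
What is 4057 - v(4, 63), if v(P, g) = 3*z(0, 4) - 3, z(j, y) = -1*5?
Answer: 4075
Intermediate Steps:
z(j, y) = -5
v(P, g) = -18 (v(P, g) = 3*(-5) - 3 = -15 - 3 = -18)
4057 - v(4, 63) = 4057 - 1*(-18) = 4057 + 18 = 4075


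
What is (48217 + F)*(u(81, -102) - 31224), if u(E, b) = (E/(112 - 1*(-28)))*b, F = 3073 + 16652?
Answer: -10627152783/5 ≈ -2.1254e+9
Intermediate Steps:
F = 19725
u(E, b) = E*b/140 (u(E, b) = (E/(112 + 28))*b = (E/140)*b = E*b/140)
(48217 + F)*(u(81, -102) - 31224) = (48217 + 19725)*((1/140)*81*(-102) - 31224) = 67942*(-4131/70 - 31224) = 67942*(-2189811/70) = -10627152783/5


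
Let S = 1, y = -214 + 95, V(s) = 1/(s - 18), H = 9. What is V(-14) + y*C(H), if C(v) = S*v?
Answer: -34273/32 ≈ -1071.0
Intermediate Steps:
V(s) = 1/(-18 + s)
y = -119
C(v) = v (C(v) = 1*v = v)
V(-14) + y*C(H) = 1/(-18 - 14) - 119*9 = 1/(-32) - 1071 = -1/32 - 1071 = -34273/32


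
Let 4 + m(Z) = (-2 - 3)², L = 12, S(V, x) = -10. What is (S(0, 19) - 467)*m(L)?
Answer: -10017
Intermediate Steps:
m(Z) = 21 (m(Z) = -4 + (-2 - 3)² = -4 + (-5)² = -4 + 25 = 21)
(S(0, 19) - 467)*m(L) = (-10 - 467)*21 = -477*21 = -10017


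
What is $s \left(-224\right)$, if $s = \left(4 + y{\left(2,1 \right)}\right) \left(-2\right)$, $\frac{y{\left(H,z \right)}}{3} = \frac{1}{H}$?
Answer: $2464$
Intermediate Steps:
$y{\left(H,z \right)} = \frac{3}{H}$
$s = -11$ ($s = \left(4 + \frac{3}{2}\right) \left(-2\right) = \frac{11}{2} \left(-2\right) = -11$)
$s \left(-224\right) = \left(-11\right) \left(-224\right) = 2464$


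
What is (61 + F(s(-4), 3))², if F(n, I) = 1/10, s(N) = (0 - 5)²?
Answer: 373321/100 ≈ 3733.2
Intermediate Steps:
s(N) = 25 (s(N) = (-5)² = 25)
F(n, I) = ⅒
(61 + F(s(-4), 3))² = (61 + ⅒)² = (611/10)² = 373321/100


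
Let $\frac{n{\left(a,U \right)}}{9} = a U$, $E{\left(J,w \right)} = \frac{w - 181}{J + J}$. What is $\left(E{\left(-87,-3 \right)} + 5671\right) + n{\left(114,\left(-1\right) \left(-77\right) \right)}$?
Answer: $\frac{7366643}{87} \approx 84674.0$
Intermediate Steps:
$E{\left(J,w \right)} = \frac{-181 + w}{2 J}$
$n{\left(a,U \right)} = 9 U a$ ($n{\left(a,U \right)} = 9 a U = 9 U a$)
$\left(E{\left(-87,-3 \right)} + 5671\right) + n{\left(114,\left(-1\right) \left(-77\right) \right)} = \left(\frac{-181 - 3}{2 \left(-87\right)} + 5671\right) + 9 \left(\left(-1\right) \left(-77\right)\right) 114 = \left(\frac{1}{2} \left(- \frac{1}{87}\right) \left(-184\right) + 5671\right) + 9 \cdot 77 \cdot 114 = \left(\frac{92}{87} + 5671\right) + 79002 = \frac{493469}{87} + 79002 = \frac{7366643}{87}$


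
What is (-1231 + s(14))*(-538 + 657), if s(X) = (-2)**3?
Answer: -147441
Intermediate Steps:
s(X) = -8
(-1231 + s(14))*(-538 + 657) = (-1231 - 8)*(-538 + 657) = -1239*119 = -147441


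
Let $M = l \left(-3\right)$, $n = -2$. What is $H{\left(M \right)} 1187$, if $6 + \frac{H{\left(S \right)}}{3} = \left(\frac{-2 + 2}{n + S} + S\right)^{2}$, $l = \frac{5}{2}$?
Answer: $\frac{715761}{4} \approx 1.7894 \cdot 10^{5}$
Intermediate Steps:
$l = \frac{5}{2}$ ($l = 5 \cdot \frac{1}{2} = \frac{5}{2} \approx 2.5$)
$M = - \frac{15}{2}$ ($M = \frac{5}{2} \left(-3\right) = - \frac{15}{2} \approx -7.5$)
$H{\left(S \right)} = -18 + 3 S^{2}$ ($H{\left(S \right)} = -18 + 3 \left(\frac{-2 + 2}{-2 + S} + S\right)^{2} = -18 + 3 \left(\frac{0}{-2 + S} + S\right)^{2} = -18 + 3 \left(0 + S\right)^{2} = -18 + 3 S^{2}$)
$H{\left(M \right)} 1187 = \left(-18 + 3 \left(- \frac{15}{2}\right)^{2}\right) 1187 = \left(-18 + 3 \cdot \frac{225}{4}\right) 1187 = \left(-18 + \frac{675}{4}\right) 1187 = \frac{603}{4} \cdot 1187 = \frac{715761}{4}$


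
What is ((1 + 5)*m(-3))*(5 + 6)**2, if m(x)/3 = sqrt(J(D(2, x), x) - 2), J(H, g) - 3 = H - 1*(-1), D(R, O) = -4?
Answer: 2178*I*sqrt(2) ≈ 3080.2*I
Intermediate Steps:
J(H, g) = 4 + H (J(H, g) = 3 + (H - 1*(-1)) = 3 + (H + 1) = 3 + (1 + H) = 4 + H)
m(x) = 3*I*sqrt(2) (m(x) = 3*sqrt((4 - 4) - 2) = 3*sqrt(0 - 2) = 3*sqrt(-2) = 3*(I*sqrt(2)) = 3*I*sqrt(2))
((1 + 5)*m(-3))*(5 + 6)**2 = ((1 + 5)*(3*I*sqrt(2)))*(5 + 6)**2 = (6*(3*I*sqrt(2)))*11**2 = (18*I*sqrt(2))*121 = 2178*I*sqrt(2)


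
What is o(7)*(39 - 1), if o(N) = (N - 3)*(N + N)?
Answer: 2128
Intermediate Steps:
o(N) = 2*N*(-3 + N) (o(N) = (-3 + N)*(2*N) = 2*N*(-3 + N))
o(7)*(39 - 1) = (2*7*(-3 + 7))*(39 - 1) = (2*7*4)*38 = 56*38 = 2128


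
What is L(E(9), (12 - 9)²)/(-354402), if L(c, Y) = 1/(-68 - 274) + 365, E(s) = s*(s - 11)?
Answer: -124829/121205484 ≈ -0.0010299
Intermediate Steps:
E(s) = s*(-11 + s)
L(c, Y) = 124829/342 (L(c, Y) = 1/(-342) + 365 = -1/342 + 365 = 124829/342)
L(E(9), (12 - 9)²)/(-354402) = (124829/342)/(-354402) = (124829/342)*(-1/354402) = -124829/121205484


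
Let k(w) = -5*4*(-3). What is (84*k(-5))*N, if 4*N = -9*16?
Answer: -181440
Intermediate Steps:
k(w) = 60 (k(w) = -20*(-3) = 60)
N = -36 (N = (-9*16)/4 = (¼)*(-144) = -36)
(84*k(-5))*N = (84*60)*(-36) = 5040*(-36) = -181440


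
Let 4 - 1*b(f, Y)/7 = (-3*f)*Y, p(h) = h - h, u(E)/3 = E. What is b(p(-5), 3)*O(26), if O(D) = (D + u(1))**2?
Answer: 23548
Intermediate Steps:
u(E) = 3*E
p(h) = 0
O(D) = (3 + D)**2 (O(D) = (D + 3*1)**2 = (D + 3)**2 = (3 + D)**2)
b(f, Y) = 28 + 21*Y*f (b(f, Y) = 28 - 7*(-3*f)*Y = 28 - (-21)*Y*f = 28 + 21*Y*f)
b(p(-5), 3)*O(26) = (28 + 21*3*0)*(3 + 26)**2 = (28 + 0)*29**2 = 28*841 = 23548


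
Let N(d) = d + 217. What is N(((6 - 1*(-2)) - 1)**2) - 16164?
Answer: -15898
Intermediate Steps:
N(d) = 217 + d
N(((6 - 1*(-2)) - 1)**2) - 16164 = (217 + ((6 - 1*(-2)) - 1)**2) - 16164 = (217 + ((6 + 2) - 1)**2) - 16164 = (217 + (8 - 1)**2) - 16164 = (217 + 7**2) - 16164 = (217 + 49) - 16164 = 266 - 16164 = -15898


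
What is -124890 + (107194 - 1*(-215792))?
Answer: 198096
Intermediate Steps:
-124890 + (107194 - 1*(-215792)) = -124890 + (107194 + 215792) = -124890 + 322986 = 198096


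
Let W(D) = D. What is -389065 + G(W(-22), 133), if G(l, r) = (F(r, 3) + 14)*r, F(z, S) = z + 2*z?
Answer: -334136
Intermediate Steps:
F(z, S) = 3*z
G(l, r) = r*(14 + 3*r) (G(l, r) = (3*r + 14)*r = (14 + 3*r)*r = r*(14 + 3*r))
-389065 + G(W(-22), 133) = -389065 + 133*(14 + 3*133) = -389065 + 133*(14 + 399) = -389065 + 133*413 = -389065 + 54929 = -334136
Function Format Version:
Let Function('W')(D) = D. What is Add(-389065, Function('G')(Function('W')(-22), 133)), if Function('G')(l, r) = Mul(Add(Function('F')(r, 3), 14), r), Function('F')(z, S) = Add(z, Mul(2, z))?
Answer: -334136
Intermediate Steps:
Function('F')(z, S) = Mul(3, z)
Function('G')(l, r) = Mul(r, Add(14, Mul(3, r))) (Function('G')(l, r) = Mul(Add(Mul(3, r), 14), r) = Mul(Add(14, Mul(3, r)), r) = Mul(r, Add(14, Mul(3, r))))
Add(-389065, Function('G')(Function('W')(-22), 133)) = Add(-389065, Mul(133, Add(14, Mul(3, 133)))) = Add(-389065, Mul(133, Add(14, 399))) = Add(-389065, Mul(133, 413)) = Add(-389065, 54929) = -334136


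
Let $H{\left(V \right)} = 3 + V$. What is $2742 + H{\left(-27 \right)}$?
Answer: $2718$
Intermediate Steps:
$2742 + H{\left(-27 \right)} = 2742 + \left(3 - 27\right) = 2742 - 24 = 2718$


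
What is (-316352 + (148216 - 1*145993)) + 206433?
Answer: -107696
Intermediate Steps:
(-316352 + (148216 - 1*145993)) + 206433 = (-316352 + (148216 - 145993)) + 206433 = (-316352 + 2223) + 206433 = -314129 + 206433 = -107696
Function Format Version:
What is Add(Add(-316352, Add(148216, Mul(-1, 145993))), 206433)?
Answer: -107696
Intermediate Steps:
Add(Add(-316352, Add(148216, Mul(-1, 145993))), 206433) = Add(Add(-316352, Add(148216, -145993)), 206433) = Add(Add(-316352, 2223), 206433) = Add(-314129, 206433) = -107696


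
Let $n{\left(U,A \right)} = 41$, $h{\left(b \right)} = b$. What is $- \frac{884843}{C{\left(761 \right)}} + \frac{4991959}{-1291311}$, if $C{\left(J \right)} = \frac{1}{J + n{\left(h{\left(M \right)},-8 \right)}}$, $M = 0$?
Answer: $- \frac{130910174189815}{184473} \approx -7.0964 \cdot 10^{8}$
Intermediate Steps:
$C{\left(J \right)} = \frac{1}{41 + J}$ ($C{\left(J \right)} = \frac{1}{J + 41} = \frac{1}{41 + J}$)
$- \frac{884843}{C{\left(761 \right)}} + \frac{4991959}{-1291311} = - \frac{884843}{\frac{1}{41 + 761}} + \frac{4991959}{-1291311} = - \frac{884843}{\frac{1}{802}} + 4991959 \left(- \frac{1}{1291311}\right) = - 884843 \frac{1}{\frac{1}{802}} - \frac{713137}{184473} = \left(-884843\right) 802 - \frac{713137}{184473} = -709644086 - \frac{713137}{184473} = - \frac{130910174189815}{184473}$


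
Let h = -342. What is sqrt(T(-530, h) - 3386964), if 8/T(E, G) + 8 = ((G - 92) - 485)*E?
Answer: 2*I*sqrt(5579773679955730)/81177 ≈ 1840.4*I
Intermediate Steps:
T(E, G) = 8/(-8 + E*(-577 + G)) (T(E, G) = 8/(-8 + ((G - 92) - 485)*E) = 8/(-8 + ((-92 + G) - 485)*E) = 8/(-8 + (-577 + G)*E) = 8/(-8 + E*(-577 + G)))
sqrt(T(-530, h) - 3386964) = sqrt(8/(-8 - 577*(-530) - 530*(-342)) - 3386964) = sqrt(8/(-8 + 305810 + 181260) - 3386964) = sqrt(8/487062 - 3386964) = sqrt(8*(1/487062) - 3386964) = sqrt(4/243531 - 3386964) = sqrt(-824830729880/243531) = 2*I*sqrt(5579773679955730)/81177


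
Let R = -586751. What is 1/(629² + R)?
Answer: -1/191110 ≈ -5.2326e-6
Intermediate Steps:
1/(629² + R) = 1/(629² - 586751) = 1/(395641 - 586751) = 1/(-191110) = -1/191110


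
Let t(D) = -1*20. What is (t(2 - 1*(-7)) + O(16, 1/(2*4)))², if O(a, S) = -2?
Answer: 484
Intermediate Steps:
t(D) = -20
(t(2 - 1*(-7)) + O(16, 1/(2*4)))² = (-20 - 2)² = (-22)² = 484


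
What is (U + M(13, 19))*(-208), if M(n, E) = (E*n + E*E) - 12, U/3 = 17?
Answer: -134576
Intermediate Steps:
U = 51 (U = 3*17 = 51)
M(n, E) = -12 + E² + E*n (M(n, E) = (E*n + E²) - 12 = (E² + E*n) - 12 = -12 + E² + E*n)
(U + M(13, 19))*(-208) = (51 + (-12 + 19² + 19*13))*(-208) = (51 + (-12 + 361 + 247))*(-208) = (51 + 596)*(-208) = 647*(-208) = -134576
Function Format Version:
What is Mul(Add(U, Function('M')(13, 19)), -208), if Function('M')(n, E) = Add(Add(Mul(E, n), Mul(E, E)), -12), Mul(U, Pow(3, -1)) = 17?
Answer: -134576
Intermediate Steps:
U = 51 (U = Mul(3, 17) = 51)
Function('M')(n, E) = Add(-12, Pow(E, 2), Mul(E, n)) (Function('M')(n, E) = Add(Add(Mul(E, n), Pow(E, 2)), -12) = Add(Add(Pow(E, 2), Mul(E, n)), -12) = Add(-12, Pow(E, 2), Mul(E, n)))
Mul(Add(U, Function('M')(13, 19)), -208) = Mul(Add(51, Add(-12, Pow(19, 2), Mul(19, 13))), -208) = Mul(Add(51, Add(-12, 361, 247)), -208) = Mul(Add(51, 596), -208) = Mul(647, -208) = -134576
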